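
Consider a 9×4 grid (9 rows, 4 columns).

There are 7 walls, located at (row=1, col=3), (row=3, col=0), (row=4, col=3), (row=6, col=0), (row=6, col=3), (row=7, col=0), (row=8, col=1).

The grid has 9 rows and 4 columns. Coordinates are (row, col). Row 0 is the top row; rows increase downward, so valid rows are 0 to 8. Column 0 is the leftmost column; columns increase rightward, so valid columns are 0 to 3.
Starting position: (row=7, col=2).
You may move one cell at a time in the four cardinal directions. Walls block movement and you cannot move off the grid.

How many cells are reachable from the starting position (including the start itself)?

BFS flood-fill from (row=7, col=2):
  Distance 0: (row=7, col=2)
  Distance 1: (row=6, col=2), (row=7, col=1), (row=7, col=3), (row=8, col=2)
  Distance 2: (row=5, col=2), (row=6, col=1), (row=8, col=3)
  Distance 3: (row=4, col=2), (row=5, col=1), (row=5, col=3)
  Distance 4: (row=3, col=2), (row=4, col=1), (row=5, col=0)
  Distance 5: (row=2, col=2), (row=3, col=1), (row=3, col=3), (row=4, col=0)
  Distance 6: (row=1, col=2), (row=2, col=1), (row=2, col=3)
  Distance 7: (row=0, col=2), (row=1, col=1), (row=2, col=0)
  Distance 8: (row=0, col=1), (row=0, col=3), (row=1, col=0)
  Distance 9: (row=0, col=0)
Total reachable: 28 (grid has 29 open cells total)

Answer: Reachable cells: 28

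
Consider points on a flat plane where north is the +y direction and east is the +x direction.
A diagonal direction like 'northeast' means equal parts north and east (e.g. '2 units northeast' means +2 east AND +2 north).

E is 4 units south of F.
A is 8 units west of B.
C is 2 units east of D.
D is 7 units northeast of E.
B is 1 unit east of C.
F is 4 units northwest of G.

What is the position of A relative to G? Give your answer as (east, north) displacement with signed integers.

Answer: A is at (east=-2, north=7) relative to G.

Derivation:
Place G at the origin (east=0, north=0).
  F is 4 units northwest of G: delta (east=-4, north=+4); F at (east=-4, north=4).
  E is 4 units south of F: delta (east=+0, north=-4); E at (east=-4, north=0).
  D is 7 units northeast of E: delta (east=+7, north=+7); D at (east=3, north=7).
  C is 2 units east of D: delta (east=+2, north=+0); C at (east=5, north=7).
  B is 1 unit east of C: delta (east=+1, north=+0); B at (east=6, north=7).
  A is 8 units west of B: delta (east=-8, north=+0); A at (east=-2, north=7).
Therefore A relative to G: (east=-2, north=7).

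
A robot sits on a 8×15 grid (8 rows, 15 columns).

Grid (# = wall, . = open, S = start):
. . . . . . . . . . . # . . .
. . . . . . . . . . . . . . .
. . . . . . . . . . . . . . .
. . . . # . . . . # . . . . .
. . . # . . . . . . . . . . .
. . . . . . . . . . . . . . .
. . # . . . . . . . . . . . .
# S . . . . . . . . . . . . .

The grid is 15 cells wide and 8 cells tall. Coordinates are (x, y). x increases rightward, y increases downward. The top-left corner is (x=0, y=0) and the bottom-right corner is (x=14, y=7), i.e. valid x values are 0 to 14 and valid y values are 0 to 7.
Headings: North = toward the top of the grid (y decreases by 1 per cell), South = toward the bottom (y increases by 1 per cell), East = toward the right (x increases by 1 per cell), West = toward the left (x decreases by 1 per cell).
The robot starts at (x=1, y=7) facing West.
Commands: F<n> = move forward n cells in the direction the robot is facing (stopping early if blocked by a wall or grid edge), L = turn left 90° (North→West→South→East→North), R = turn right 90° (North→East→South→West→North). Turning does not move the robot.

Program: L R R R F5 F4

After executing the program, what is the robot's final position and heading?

Answer: Final position: (x=10, y=7), facing East

Derivation:
Start: (x=1, y=7), facing West
  L: turn left, now facing South
  R: turn right, now facing West
  R: turn right, now facing North
  R: turn right, now facing East
  F5: move forward 5, now at (x=6, y=7)
  F4: move forward 4, now at (x=10, y=7)
Final: (x=10, y=7), facing East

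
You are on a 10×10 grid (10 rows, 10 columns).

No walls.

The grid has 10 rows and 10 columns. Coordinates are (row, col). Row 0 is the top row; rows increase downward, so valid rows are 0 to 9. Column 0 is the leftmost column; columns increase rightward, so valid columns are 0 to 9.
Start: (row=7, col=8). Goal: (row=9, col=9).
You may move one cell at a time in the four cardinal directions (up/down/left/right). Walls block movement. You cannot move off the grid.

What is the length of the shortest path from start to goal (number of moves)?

BFS from (row=7, col=8) until reaching (row=9, col=9):
  Distance 0: (row=7, col=8)
  Distance 1: (row=6, col=8), (row=7, col=7), (row=7, col=9), (row=8, col=8)
  Distance 2: (row=5, col=8), (row=6, col=7), (row=6, col=9), (row=7, col=6), (row=8, col=7), (row=8, col=9), (row=9, col=8)
  Distance 3: (row=4, col=8), (row=5, col=7), (row=5, col=9), (row=6, col=6), (row=7, col=5), (row=8, col=6), (row=9, col=7), (row=9, col=9)  <- goal reached here
One shortest path (3 moves): (row=7, col=8) -> (row=7, col=9) -> (row=8, col=9) -> (row=9, col=9)

Answer: Shortest path length: 3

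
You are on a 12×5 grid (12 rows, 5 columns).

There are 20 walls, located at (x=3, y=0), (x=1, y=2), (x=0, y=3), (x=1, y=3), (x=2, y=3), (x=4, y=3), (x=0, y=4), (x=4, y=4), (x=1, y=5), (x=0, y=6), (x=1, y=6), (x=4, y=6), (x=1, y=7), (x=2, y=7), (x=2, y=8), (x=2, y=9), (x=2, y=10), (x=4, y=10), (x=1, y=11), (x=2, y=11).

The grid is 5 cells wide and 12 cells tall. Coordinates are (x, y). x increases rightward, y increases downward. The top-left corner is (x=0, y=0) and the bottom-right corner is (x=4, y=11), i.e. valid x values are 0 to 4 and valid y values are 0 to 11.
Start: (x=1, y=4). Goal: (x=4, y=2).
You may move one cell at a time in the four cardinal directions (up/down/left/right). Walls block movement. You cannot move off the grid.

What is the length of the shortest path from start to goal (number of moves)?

Answer: Shortest path length: 5

Derivation:
BFS from (x=1, y=4) until reaching (x=4, y=2):
  Distance 0: (x=1, y=4)
  Distance 1: (x=2, y=4)
  Distance 2: (x=3, y=4), (x=2, y=5)
  Distance 3: (x=3, y=3), (x=3, y=5), (x=2, y=6)
  Distance 4: (x=3, y=2), (x=4, y=5), (x=3, y=6)
  Distance 5: (x=3, y=1), (x=2, y=2), (x=4, y=2), (x=3, y=7)  <- goal reached here
One shortest path (5 moves): (x=1, y=4) -> (x=2, y=4) -> (x=3, y=4) -> (x=3, y=3) -> (x=3, y=2) -> (x=4, y=2)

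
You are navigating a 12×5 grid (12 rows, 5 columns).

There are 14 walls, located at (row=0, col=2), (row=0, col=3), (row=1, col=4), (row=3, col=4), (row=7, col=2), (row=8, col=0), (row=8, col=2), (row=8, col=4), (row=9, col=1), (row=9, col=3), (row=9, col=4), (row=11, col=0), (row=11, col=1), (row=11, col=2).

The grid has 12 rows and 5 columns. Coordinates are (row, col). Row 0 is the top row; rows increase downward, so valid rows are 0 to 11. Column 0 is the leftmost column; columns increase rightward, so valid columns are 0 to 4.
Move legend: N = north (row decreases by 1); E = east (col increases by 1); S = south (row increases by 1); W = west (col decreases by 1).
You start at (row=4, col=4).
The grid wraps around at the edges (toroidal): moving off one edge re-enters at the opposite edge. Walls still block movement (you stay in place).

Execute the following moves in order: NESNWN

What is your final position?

Answer: Final position: (row=4, col=4)

Derivation:
Start: (row=4, col=4)
  N (north): blocked, stay at (row=4, col=4)
  E (east): (row=4, col=4) -> (row=4, col=0)
  S (south): (row=4, col=0) -> (row=5, col=0)
  N (north): (row=5, col=0) -> (row=4, col=0)
  W (west): (row=4, col=0) -> (row=4, col=4)
  N (north): blocked, stay at (row=4, col=4)
Final: (row=4, col=4)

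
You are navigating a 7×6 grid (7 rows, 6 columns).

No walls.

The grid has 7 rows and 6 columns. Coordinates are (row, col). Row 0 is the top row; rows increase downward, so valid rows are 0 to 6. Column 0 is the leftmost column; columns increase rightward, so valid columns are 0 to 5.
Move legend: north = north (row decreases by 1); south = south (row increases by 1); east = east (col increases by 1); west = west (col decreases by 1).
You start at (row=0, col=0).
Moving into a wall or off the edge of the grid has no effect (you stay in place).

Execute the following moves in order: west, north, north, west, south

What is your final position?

Answer: Final position: (row=1, col=0)

Derivation:
Start: (row=0, col=0)
  west (west): blocked, stay at (row=0, col=0)
  north (north): blocked, stay at (row=0, col=0)
  north (north): blocked, stay at (row=0, col=0)
  west (west): blocked, stay at (row=0, col=0)
  south (south): (row=0, col=0) -> (row=1, col=0)
Final: (row=1, col=0)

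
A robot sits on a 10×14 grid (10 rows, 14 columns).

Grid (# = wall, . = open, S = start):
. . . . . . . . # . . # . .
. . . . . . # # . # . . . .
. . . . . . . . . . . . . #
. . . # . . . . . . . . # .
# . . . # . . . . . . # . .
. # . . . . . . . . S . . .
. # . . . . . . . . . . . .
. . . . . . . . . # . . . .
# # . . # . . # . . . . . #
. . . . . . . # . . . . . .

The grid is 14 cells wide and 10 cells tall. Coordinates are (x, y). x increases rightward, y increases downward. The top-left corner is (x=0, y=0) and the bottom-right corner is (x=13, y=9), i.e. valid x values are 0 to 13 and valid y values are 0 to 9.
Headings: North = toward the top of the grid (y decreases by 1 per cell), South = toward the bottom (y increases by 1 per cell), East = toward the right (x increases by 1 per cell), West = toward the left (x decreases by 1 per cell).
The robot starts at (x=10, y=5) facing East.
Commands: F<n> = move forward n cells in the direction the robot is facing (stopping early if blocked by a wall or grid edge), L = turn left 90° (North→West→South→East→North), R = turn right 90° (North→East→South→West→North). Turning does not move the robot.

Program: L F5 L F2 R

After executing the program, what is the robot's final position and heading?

Answer: Final position: (x=9, y=0), facing North

Derivation:
Start: (x=10, y=5), facing East
  L: turn left, now facing North
  F5: move forward 5, now at (x=10, y=0)
  L: turn left, now facing West
  F2: move forward 1/2 (blocked), now at (x=9, y=0)
  R: turn right, now facing North
Final: (x=9, y=0), facing North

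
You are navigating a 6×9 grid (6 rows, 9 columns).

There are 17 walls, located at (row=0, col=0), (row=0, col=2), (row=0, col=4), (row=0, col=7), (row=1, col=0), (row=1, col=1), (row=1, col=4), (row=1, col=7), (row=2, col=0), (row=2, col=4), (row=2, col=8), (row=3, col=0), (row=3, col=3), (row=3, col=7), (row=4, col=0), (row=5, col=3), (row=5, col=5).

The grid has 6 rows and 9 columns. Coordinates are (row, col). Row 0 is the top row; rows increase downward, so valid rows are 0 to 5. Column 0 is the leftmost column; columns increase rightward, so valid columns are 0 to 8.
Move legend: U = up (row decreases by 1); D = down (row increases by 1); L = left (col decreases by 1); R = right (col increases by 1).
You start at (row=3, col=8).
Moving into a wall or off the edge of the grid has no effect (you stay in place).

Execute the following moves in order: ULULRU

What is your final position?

Start: (row=3, col=8)
  U (up): blocked, stay at (row=3, col=8)
  L (left): blocked, stay at (row=3, col=8)
  U (up): blocked, stay at (row=3, col=8)
  L (left): blocked, stay at (row=3, col=8)
  R (right): blocked, stay at (row=3, col=8)
  U (up): blocked, stay at (row=3, col=8)
Final: (row=3, col=8)

Answer: Final position: (row=3, col=8)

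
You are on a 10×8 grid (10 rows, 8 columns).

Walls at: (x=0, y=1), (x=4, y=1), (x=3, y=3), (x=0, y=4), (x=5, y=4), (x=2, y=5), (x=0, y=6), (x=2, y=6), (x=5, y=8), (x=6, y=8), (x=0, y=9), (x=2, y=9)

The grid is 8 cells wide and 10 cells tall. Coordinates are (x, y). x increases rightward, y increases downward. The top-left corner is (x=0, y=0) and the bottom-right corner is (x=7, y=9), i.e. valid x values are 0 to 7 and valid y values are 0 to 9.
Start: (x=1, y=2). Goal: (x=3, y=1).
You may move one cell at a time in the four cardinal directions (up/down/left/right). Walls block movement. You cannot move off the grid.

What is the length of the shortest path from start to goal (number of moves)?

BFS from (x=1, y=2) until reaching (x=3, y=1):
  Distance 0: (x=1, y=2)
  Distance 1: (x=1, y=1), (x=0, y=2), (x=2, y=2), (x=1, y=3)
  Distance 2: (x=1, y=0), (x=2, y=1), (x=3, y=2), (x=0, y=3), (x=2, y=3), (x=1, y=4)
  Distance 3: (x=0, y=0), (x=2, y=0), (x=3, y=1), (x=4, y=2), (x=2, y=4), (x=1, y=5)  <- goal reached here
One shortest path (3 moves): (x=1, y=2) -> (x=2, y=2) -> (x=3, y=2) -> (x=3, y=1)

Answer: Shortest path length: 3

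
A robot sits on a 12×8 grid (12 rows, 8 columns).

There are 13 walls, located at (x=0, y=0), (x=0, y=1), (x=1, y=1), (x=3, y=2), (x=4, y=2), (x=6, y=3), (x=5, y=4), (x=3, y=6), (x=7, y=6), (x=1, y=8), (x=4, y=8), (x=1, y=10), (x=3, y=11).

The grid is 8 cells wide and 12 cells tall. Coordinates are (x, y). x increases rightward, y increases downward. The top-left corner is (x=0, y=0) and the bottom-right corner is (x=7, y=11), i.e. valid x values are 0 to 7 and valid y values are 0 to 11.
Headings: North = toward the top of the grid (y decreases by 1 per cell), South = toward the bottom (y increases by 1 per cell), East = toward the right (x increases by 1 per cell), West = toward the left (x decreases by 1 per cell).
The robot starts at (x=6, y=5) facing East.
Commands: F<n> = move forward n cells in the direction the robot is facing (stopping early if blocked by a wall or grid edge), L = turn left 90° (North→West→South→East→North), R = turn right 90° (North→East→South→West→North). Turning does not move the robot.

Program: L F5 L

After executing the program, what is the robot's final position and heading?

Start: (x=6, y=5), facing East
  L: turn left, now facing North
  F5: move forward 1/5 (blocked), now at (x=6, y=4)
  L: turn left, now facing West
Final: (x=6, y=4), facing West

Answer: Final position: (x=6, y=4), facing West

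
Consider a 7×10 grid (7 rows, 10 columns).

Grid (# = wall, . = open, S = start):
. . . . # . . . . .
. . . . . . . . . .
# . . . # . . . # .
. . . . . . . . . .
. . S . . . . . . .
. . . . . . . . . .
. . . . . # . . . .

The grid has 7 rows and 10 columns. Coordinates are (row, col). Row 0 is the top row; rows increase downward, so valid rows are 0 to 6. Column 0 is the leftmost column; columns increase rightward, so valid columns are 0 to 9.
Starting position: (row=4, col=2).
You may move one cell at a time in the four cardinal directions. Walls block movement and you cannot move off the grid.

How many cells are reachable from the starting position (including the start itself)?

BFS flood-fill from (row=4, col=2):
  Distance 0: (row=4, col=2)
  Distance 1: (row=3, col=2), (row=4, col=1), (row=4, col=3), (row=5, col=2)
  Distance 2: (row=2, col=2), (row=3, col=1), (row=3, col=3), (row=4, col=0), (row=4, col=4), (row=5, col=1), (row=5, col=3), (row=6, col=2)
  Distance 3: (row=1, col=2), (row=2, col=1), (row=2, col=3), (row=3, col=0), (row=3, col=4), (row=4, col=5), (row=5, col=0), (row=5, col=4), (row=6, col=1), (row=6, col=3)
  Distance 4: (row=0, col=2), (row=1, col=1), (row=1, col=3), (row=3, col=5), (row=4, col=6), (row=5, col=5), (row=6, col=0), (row=6, col=4)
  Distance 5: (row=0, col=1), (row=0, col=3), (row=1, col=0), (row=1, col=4), (row=2, col=5), (row=3, col=6), (row=4, col=7), (row=5, col=6)
  Distance 6: (row=0, col=0), (row=1, col=5), (row=2, col=6), (row=3, col=7), (row=4, col=8), (row=5, col=7), (row=6, col=6)
  Distance 7: (row=0, col=5), (row=1, col=6), (row=2, col=7), (row=3, col=8), (row=4, col=9), (row=5, col=8), (row=6, col=7)
  Distance 8: (row=0, col=6), (row=1, col=7), (row=3, col=9), (row=5, col=9), (row=6, col=8)
  Distance 9: (row=0, col=7), (row=1, col=8), (row=2, col=9), (row=6, col=9)
  Distance 10: (row=0, col=8), (row=1, col=9)
  Distance 11: (row=0, col=9)
Total reachable: 65 (grid has 65 open cells total)

Answer: Reachable cells: 65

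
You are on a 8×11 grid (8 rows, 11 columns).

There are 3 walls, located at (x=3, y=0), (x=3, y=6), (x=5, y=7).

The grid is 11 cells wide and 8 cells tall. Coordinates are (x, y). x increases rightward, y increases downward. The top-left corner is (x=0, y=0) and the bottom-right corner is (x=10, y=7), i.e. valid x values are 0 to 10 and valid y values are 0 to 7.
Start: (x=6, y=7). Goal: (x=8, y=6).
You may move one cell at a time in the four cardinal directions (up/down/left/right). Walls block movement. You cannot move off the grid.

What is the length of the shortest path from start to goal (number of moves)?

BFS from (x=6, y=7) until reaching (x=8, y=6):
  Distance 0: (x=6, y=7)
  Distance 1: (x=6, y=6), (x=7, y=7)
  Distance 2: (x=6, y=5), (x=5, y=6), (x=7, y=6), (x=8, y=7)
  Distance 3: (x=6, y=4), (x=5, y=5), (x=7, y=5), (x=4, y=6), (x=8, y=6), (x=9, y=7)  <- goal reached here
One shortest path (3 moves): (x=6, y=7) -> (x=7, y=7) -> (x=8, y=7) -> (x=8, y=6)

Answer: Shortest path length: 3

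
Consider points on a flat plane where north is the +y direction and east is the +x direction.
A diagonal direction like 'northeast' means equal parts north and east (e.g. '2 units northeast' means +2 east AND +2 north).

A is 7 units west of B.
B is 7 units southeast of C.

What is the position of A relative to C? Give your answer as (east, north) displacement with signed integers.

Answer: A is at (east=0, north=-7) relative to C.

Derivation:
Place C at the origin (east=0, north=0).
  B is 7 units southeast of C: delta (east=+7, north=-7); B at (east=7, north=-7).
  A is 7 units west of B: delta (east=-7, north=+0); A at (east=0, north=-7).
Therefore A relative to C: (east=0, north=-7).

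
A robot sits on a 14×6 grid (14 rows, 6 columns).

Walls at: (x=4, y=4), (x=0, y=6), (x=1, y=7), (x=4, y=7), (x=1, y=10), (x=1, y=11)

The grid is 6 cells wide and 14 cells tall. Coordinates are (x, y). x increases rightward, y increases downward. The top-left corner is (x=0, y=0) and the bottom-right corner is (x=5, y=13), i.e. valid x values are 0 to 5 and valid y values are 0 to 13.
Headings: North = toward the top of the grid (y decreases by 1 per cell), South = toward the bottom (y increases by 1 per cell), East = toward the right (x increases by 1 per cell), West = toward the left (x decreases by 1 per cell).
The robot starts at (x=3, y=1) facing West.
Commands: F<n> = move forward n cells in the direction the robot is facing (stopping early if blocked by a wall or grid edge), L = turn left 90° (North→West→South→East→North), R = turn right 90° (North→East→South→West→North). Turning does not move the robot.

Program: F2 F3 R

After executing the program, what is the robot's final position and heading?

Start: (x=3, y=1), facing West
  F2: move forward 2, now at (x=1, y=1)
  F3: move forward 1/3 (blocked), now at (x=0, y=1)
  R: turn right, now facing North
Final: (x=0, y=1), facing North

Answer: Final position: (x=0, y=1), facing North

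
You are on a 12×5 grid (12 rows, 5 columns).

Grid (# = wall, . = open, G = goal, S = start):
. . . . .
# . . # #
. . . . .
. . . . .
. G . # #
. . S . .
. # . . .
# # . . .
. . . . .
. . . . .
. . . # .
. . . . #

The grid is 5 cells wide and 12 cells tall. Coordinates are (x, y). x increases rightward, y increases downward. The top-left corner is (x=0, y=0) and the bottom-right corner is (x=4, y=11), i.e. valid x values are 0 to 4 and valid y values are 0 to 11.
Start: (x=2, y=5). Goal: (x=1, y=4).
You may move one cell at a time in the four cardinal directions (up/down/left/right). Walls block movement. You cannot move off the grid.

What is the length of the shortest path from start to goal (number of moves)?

Answer: Shortest path length: 2

Derivation:
BFS from (x=2, y=5) until reaching (x=1, y=4):
  Distance 0: (x=2, y=5)
  Distance 1: (x=2, y=4), (x=1, y=5), (x=3, y=5), (x=2, y=6)
  Distance 2: (x=2, y=3), (x=1, y=4), (x=0, y=5), (x=4, y=5), (x=3, y=6), (x=2, y=7)  <- goal reached here
One shortest path (2 moves): (x=2, y=5) -> (x=1, y=5) -> (x=1, y=4)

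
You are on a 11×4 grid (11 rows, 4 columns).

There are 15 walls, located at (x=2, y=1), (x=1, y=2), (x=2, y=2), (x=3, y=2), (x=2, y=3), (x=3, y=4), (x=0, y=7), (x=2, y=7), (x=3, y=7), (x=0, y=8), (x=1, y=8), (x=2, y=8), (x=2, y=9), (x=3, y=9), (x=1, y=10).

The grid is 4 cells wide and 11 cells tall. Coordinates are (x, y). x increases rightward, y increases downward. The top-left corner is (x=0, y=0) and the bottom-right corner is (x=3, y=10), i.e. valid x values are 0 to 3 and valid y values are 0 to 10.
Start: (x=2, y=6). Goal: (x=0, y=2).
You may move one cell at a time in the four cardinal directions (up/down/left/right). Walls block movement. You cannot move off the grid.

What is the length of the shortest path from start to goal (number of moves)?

BFS from (x=2, y=6) until reaching (x=0, y=2):
  Distance 0: (x=2, y=6)
  Distance 1: (x=2, y=5), (x=1, y=6), (x=3, y=6)
  Distance 2: (x=2, y=4), (x=1, y=5), (x=3, y=5), (x=0, y=6), (x=1, y=7)
  Distance 3: (x=1, y=4), (x=0, y=5)
  Distance 4: (x=1, y=3), (x=0, y=4)
  Distance 5: (x=0, y=3)
  Distance 6: (x=0, y=2)  <- goal reached here
One shortest path (6 moves): (x=2, y=6) -> (x=1, y=6) -> (x=0, y=6) -> (x=0, y=5) -> (x=0, y=4) -> (x=0, y=3) -> (x=0, y=2)

Answer: Shortest path length: 6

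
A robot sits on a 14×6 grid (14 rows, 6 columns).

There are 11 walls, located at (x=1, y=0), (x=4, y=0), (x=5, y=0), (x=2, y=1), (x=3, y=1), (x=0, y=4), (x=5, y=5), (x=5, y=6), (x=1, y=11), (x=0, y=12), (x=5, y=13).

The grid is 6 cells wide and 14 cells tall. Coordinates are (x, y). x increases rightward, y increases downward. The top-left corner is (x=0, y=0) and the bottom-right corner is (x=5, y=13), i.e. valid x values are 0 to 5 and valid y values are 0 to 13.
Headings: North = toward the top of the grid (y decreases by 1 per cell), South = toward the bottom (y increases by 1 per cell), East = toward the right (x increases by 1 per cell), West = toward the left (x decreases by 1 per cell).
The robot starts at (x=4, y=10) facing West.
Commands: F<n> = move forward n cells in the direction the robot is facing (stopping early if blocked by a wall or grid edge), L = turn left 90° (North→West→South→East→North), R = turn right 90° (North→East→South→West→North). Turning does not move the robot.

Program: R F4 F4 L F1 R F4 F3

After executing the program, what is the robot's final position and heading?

Start: (x=4, y=10), facing West
  R: turn right, now facing North
  F4: move forward 4, now at (x=4, y=6)
  F4: move forward 4, now at (x=4, y=2)
  L: turn left, now facing West
  F1: move forward 1, now at (x=3, y=2)
  R: turn right, now facing North
  F4: move forward 0/4 (blocked), now at (x=3, y=2)
  F3: move forward 0/3 (blocked), now at (x=3, y=2)
Final: (x=3, y=2), facing North

Answer: Final position: (x=3, y=2), facing North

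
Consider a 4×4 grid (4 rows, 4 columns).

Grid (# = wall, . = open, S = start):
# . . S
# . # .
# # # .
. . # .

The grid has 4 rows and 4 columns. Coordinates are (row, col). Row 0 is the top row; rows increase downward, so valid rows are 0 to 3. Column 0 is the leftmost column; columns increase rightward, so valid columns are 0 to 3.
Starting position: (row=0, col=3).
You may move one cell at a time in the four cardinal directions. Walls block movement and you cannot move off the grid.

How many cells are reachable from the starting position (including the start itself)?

BFS flood-fill from (row=0, col=3):
  Distance 0: (row=0, col=3)
  Distance 1: (row=0, col=2), (row=1, col=3)
  Distance 2: (row=0, col=1), (row=2, col=3)
  Distance 3: (row=1, col=1), (row=3, col=3)
Total reachable: 7 (grid has 9 open cells total)

Answer: Reachable cells: 7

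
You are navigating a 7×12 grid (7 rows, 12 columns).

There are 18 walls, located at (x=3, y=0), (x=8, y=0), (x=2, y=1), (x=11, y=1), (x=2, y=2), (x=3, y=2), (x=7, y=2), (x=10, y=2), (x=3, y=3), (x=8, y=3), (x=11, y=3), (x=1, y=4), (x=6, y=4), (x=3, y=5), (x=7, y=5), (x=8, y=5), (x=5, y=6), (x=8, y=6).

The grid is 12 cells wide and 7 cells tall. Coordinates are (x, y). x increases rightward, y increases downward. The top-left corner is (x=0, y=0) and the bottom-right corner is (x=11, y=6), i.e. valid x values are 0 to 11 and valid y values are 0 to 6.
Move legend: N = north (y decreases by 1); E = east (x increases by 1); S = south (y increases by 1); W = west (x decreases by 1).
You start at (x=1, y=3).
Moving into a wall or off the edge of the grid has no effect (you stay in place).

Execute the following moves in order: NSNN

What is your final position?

Answer: Final position: (x=1, y=1)

Derivation:
Start: (x=1, y=3)
  N (north): (x=1, y=3) -> (x=1, y=2)
  S (south): (x=1, y=2) -> (x=1, y=3)
  N (north): (x=1, y=3) -> (x=1, y=2)
  N (north): (x=1, y=2) -> (x=1, y=1)
Final: (x=1, y=1)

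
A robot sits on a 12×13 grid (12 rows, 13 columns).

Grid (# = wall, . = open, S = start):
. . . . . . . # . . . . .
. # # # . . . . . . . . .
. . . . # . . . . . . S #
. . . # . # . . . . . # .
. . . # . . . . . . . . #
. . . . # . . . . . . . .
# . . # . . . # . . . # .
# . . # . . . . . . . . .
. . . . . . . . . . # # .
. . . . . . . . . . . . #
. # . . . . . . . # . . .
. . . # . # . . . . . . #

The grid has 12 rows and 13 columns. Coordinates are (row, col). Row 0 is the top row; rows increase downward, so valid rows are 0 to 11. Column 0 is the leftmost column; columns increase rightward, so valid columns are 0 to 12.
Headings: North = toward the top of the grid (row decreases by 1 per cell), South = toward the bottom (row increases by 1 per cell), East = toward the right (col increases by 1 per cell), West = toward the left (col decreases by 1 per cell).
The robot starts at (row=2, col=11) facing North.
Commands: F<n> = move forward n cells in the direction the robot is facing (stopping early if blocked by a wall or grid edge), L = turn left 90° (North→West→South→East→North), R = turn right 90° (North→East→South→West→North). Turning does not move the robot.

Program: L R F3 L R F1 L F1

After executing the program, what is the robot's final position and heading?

Start: (row=2, col=11), facing North
  L: turn left, now facing West
  R: turn right, now facing North
  F3: move forward 2/3 (blocked), now at (row=0, col=11)
  L: turn left, now facing West
  R: turn right, now facing North
  F1: move forward 0/1 (blocked), now at (row=0, col=11)
  L: turn left, now facing West
  F1: move forward 1, now at (row=0, col=10)
Final: (row=0, col=10), facing West

Answer: Final position: (row=0, col=10), facing West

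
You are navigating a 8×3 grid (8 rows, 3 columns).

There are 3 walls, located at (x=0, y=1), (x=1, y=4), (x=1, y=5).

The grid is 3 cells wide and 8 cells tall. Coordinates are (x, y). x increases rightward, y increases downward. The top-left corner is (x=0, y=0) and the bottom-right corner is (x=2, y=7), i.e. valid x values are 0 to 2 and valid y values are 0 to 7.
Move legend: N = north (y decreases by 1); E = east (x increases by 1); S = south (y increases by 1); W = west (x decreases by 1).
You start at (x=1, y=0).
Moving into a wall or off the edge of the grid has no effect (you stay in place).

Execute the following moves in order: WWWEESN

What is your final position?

Start: (x=1, y=0)
  W (west): (x=1, y=0) -> (x=0, y=0)
  W (west): blocked, stay at (x=0, y=0)
  W (west): blocked, stay at (x=0, y=0)
  E (east): (x=0, y=0) -> (x=1, y=0)
  E (east): (x=1, y=0) -> (x=2, y=0)
  S (south): (x=2, y=0) -> (x=2, y=1)
  N (north): (x=2, y=1) -> (x=2, y=0)
Final: (x=2, y=0)

Answer: Final position: (x=2, y=0)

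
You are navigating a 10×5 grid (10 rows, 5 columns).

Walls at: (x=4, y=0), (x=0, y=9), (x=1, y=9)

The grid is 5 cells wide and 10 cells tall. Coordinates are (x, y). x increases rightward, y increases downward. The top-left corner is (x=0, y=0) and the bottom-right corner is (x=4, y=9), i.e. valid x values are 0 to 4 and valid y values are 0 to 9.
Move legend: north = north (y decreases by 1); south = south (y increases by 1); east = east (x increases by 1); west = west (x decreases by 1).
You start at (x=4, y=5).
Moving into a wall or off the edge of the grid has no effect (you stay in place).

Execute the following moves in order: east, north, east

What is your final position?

Start: (x=4, y=5)
  east (east): blocked, stay at (x=4, y=5)
  north (north): (x=4, y=5) -> (x=4, y=4)
  east (east): blocked, stay at (x=4, y=4)
Final: (x=4, y=4)

Answer: Final position: (x=4, y=4)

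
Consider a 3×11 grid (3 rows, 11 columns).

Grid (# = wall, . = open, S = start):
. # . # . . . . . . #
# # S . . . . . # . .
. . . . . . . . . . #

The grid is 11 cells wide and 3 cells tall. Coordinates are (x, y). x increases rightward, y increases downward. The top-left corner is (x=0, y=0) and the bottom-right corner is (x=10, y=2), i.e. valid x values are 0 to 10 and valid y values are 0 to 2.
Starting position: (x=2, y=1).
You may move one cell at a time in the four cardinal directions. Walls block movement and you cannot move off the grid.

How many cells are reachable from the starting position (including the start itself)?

Answer: Reachable cells: 25

Derivation:
BFS flood-fill from (x=2, y=1):
  Distance 0: (x=2, y=1)
  Distance 1: (x=2, y=0), (x=3, y=1), (x=2, y=2)
  Distance 2: (x=4, y=1), (x=1, y=2), (x=3, y=2)
  Distance 3: (x=4, y=0), (x=5, y=1), (x=0, y=2), (x=4, y=2)
  Distance 4: (x=5, y=0), (x=6, y=1), (x=5, y=2)
  Distance 5: (x=6, y=0), (x=7, y=1), (x=6, y=2)
  Distance 6: (x=7, y=0), (x=7, y=2)
  Distance 7: (x=8, y=0), (x=8, y=2)
  Distance 8: (x=9, y=0), (x=9, y=2)
  Distance 9: (x=9, y=1)
  Distance 10: (x=10, y=1)
Total reachable: 25 (grid has 26 open cells total)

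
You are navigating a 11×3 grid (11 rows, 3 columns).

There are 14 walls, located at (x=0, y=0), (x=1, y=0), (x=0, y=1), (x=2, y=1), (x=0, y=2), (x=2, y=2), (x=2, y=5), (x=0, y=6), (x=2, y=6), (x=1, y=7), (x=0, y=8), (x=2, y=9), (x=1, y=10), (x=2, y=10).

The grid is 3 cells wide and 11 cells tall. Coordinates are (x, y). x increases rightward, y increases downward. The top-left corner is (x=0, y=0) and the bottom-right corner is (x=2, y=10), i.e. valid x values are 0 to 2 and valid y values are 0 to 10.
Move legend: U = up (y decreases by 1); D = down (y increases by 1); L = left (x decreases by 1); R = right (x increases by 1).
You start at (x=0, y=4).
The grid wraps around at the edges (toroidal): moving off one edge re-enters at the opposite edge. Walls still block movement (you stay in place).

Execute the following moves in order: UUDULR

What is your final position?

Answer: Final position: (x=0, y=3)

Derivation:
Start: (x=0, y=4)
  U (up): (x=0, y=4) -> (x=0, y=3)
  U (up): blocked, stay at (x=0, y=3)
  D (down): (x=0, y=3) -> (x=0, y=4)
  U (up): (x=0, y=4) -> (x=0, y=3)
  L (left): (x=0, y=3) -> (x=2, y=3)
  R (right): (x=2, y=3) -> (x=0, y=3)
Final: (x=0, y=3)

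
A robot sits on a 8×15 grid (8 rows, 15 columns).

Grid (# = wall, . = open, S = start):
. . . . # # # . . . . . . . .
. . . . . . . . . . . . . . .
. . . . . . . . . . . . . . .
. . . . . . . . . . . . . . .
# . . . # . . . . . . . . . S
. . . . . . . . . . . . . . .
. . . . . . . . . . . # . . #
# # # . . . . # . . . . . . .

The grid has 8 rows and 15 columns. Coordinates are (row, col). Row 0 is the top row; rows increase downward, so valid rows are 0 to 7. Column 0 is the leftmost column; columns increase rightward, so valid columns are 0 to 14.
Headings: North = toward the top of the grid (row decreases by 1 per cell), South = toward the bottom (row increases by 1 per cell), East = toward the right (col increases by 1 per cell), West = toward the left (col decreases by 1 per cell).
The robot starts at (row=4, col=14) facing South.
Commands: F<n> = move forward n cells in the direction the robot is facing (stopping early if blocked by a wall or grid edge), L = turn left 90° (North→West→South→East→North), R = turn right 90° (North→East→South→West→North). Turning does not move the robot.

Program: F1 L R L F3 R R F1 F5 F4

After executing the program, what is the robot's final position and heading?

Start: (row=4, col=14), facing South
  F1: move forward 1, now at (row=5, col=14)
  L: turn left, now facing East
  R: turn right, now facing South
  L: turn left, now facing East
  F3: move forward 0/3 (blocked), now at (row=5, col=14)
  R: turn right, now facing South
  R: turn right, now facing West
  F1: move forward 1, now at (row=5, col=13)
  F5: move forward 5, now at (row=5, col=8)
  F4: move forward 4, now at (row=5, col=4)
Final: (row=5, col=4), facing West

Answer: Final position: (row=5, col=4), facing West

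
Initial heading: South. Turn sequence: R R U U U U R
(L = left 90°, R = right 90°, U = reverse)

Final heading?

Start: South
  R (right (90° clockwise)) -> West
  R (right (90° clockwise)) -> North
  U (U-turn (180°)) -> South
  U (U-turn (180°)) -> North
  U (U-turn (180°)) -> South
  U (U-turn (180°)) -> North
  R (right (90° clockwise)) -> East
Final: East

Answer: Final heading: East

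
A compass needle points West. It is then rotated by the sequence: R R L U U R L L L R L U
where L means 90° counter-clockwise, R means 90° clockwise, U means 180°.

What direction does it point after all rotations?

Answer: Final heading: North

Derivation:
Start: West
  R (right (90° clockwise)) -> North
  R (right (90° clockwise)) -> East
  L (left (90° counter-clockwise)) -> North
  U (U-turn (180°)) -> South
  U (U-turn (180°)) -> North
  R (right (90° clockwise)) -> East
  L (left (90° counter-clockwise)) -> North
  L (left (90° counter-clockwise)) -> West
  L (left (90° counter-clockwise)) -> South
  R (right (90° clockwise)) -> West
  L (left (90° counter-clockwise)) -> South
  U (U-turn (180°)) -> North
Final: North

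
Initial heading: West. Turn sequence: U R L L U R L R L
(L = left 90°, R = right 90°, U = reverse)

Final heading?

Start: West
  U (U-turn (180°)) -> East
  R (right (90° clockwise)) -> South
  L (left (90° counter-clockwise)) -> East
  L (left (90° counter-clockwise)) -> North
  U (U-turn (180°)) -> South
  R (right (90° clockwise)) -> West
  L (left (90° counter-clockwise)) -> South
  R (right (90° clockwise)) -> West
  L (left (90° counter-clockwise)) -> South
Final: South

Answer: Final heading: South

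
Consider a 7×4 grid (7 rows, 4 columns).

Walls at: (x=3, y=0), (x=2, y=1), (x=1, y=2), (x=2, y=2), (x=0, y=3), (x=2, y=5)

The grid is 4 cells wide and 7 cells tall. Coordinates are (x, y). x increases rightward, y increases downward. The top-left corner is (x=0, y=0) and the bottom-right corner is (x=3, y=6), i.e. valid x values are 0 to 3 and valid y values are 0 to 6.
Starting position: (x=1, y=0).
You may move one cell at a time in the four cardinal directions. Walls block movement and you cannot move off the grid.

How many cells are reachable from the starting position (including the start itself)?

Answer: Reachable cells: 6

Derivation:
BFS flood-fill from (x=1, y=0):
  Distance 0: (x=1, y=0)
  Distance 1: (x=0, y=0), (x=2, y=0), (x=1, y=1)
  Distance 2: (x=0, y=1)
  Distance 3: (x=0, y=2)
Total reachable: 6 (grid has 22 open cells total)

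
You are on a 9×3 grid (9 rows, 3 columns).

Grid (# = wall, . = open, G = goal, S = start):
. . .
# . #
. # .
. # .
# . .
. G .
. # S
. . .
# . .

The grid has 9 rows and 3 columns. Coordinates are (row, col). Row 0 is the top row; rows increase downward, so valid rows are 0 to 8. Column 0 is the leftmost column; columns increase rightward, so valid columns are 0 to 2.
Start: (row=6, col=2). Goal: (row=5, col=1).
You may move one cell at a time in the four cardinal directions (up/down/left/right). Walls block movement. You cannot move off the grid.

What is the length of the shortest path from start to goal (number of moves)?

Answer: Shortest path length: 2

Derivation:
BFS from (row=6, col=2) until reaching (row=5, col=1):
  Distance 0: (row=6, col=2)
  Distance 1: (row=5, col=2), (row=7, col=2)
  Distance 2: (row=4, col=2), (row=5, col=1), (row=7, col=1), (row=8, col=2)  <- goal reached here
One shortest path (2 moves): (row=6, col=2) -> (row=5, col=2) -> (row=5, col=1)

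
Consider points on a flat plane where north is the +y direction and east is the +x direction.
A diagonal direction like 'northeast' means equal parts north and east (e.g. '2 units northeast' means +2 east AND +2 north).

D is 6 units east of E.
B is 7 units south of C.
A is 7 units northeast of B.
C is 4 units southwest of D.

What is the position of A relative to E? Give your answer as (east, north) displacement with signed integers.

Place E at the origin (east=0, north=0).
  D is 6 units east of E: delta (east=+6, north=+0); D at (east=6, north=0).
  C is 4 units southwest of D: delta (east=-4, north=-4); C at (east=2, north=-4).
  B is 7 units south of C: delta (east=+0, north=-7); B at (east=2, north=-11).
  A is 7 units northeast of B: delta (east=+7, north=+7); A at (east=9, north=-4).
Therefore A relative to E: (east=9, north=-4).

Answer: A is at (east=9, north=-4) relative to E.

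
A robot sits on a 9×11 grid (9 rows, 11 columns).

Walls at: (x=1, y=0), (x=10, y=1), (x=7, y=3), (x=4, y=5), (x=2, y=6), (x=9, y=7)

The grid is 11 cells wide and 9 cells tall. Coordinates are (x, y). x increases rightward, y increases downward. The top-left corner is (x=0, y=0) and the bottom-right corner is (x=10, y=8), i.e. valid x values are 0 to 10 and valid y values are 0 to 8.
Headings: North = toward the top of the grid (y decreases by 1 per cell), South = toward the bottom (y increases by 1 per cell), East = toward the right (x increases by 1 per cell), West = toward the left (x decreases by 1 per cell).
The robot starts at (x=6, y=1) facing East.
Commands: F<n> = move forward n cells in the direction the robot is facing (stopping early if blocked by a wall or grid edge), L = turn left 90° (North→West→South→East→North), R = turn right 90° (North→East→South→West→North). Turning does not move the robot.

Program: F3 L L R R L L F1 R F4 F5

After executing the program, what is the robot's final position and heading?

Start: (x=6, y=1), facing East
  F3: move forward 3, now at (x=9, y=1)
  L: turn left, now facing North
  L: turn left, now facing West
  R: turn right, now facing North
  R: turn right, now facing East
  L: turn left, now facing North
  L: turn left, now facing West
  F1: move forward 1, now at (x=8, y=1)
  R: turn right, now facing North
  F4: move forward 1/4 (blocked), now at (x=8, y=0)
  F5: move forward 0/5 (blocked), now at (x=8, y=0)
Final: (x=8, y=0), facing North

Answer: Final position: (x=8, y=0), facing North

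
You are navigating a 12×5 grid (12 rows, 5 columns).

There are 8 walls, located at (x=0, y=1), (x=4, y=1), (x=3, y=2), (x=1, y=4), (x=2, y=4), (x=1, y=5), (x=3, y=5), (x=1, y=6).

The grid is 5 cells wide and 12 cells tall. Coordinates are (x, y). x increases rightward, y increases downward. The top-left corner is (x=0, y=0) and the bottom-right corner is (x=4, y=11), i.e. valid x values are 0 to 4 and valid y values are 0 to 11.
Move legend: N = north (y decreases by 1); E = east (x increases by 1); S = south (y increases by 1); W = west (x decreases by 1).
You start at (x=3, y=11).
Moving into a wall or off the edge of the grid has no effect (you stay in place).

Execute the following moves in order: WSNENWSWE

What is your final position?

Answer: Final position: (x=2, y=10)

Derivation:
Start: (x=3, y=11)
  W (west): (x=3, y=11) -> (x=2, y=11)
  S (south): blocked, stay at (x=2, y=11)
  N (north): (x=2, y=11) -> (x=2, y=10)
  E (east): (x=2, y=10) -> (x=3, y=10)
  N (north): (x=3, y=10) -> (x=3, y=9)
  W (west): (x=3, y=9) -> (x=2, y=9)
  S (south): (x=2, y=9) -> (x=2, y=10)
  W (west): (x=2, y=10) -> (x=1, y=10)
  E (east): (x=1, y=10) -> (x=2, y=10)
Final: (x=2, y=10)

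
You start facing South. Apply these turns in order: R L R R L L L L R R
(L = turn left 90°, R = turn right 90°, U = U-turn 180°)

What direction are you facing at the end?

Start: South
  R (right (90° clockwise)) -> West
  L (left (90° counter-clockwise)) -> South
  R (right (90° clockwise)) -> West
  R (right (90° clockwise)) -> North
  L (left (90° counter-clockwise)) -> West
  L (left (90° counter-clockwise)) -> South
  L (left (90° counter-clockwise)) -> East
  L (left (90° counter-clockwise)) -> North
  R (right (90° clockwise)) -> East
  R (right (90° clockwise)) -> South
Final: South

Answer: Final heading: South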